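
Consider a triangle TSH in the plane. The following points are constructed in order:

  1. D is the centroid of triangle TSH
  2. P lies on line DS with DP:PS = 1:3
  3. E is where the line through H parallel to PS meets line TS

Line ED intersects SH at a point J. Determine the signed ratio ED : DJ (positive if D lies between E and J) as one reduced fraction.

ED:DJ = -4

Choose coordinates T = (0, 0), S = (1, 0), H = (0, 1).
1. D is the centroid of triangle TSH ⇒ D = (1/3, 1/3)
2. P lies on line DS with DP:PS = 1:3 ⇒ P = (1/2, 1/4)
3. E is where the line through H parallel to PS meets line TS ⇒ E = (2, 0)
line ED meets SH at J = (3/4, 1/4)
D = E + t·(J−E) with t = 4/3, so ED:DJ = 4/3:-1/3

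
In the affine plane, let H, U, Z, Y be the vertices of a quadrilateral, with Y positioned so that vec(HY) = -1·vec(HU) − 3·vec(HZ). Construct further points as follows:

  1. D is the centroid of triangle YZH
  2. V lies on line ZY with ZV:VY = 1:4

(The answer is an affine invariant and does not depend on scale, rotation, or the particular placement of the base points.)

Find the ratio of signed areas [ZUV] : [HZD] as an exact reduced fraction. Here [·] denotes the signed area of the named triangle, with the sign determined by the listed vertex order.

[ZUV]:[HZD] = -3

Work in coordinates with H = (0, 0), U = (1, 0), Z = (0, 1), Y = (-1, -3).
1. D is the centroid of triangle YZH ⇒ D = (-1/3, -2/3)
2. V lies on line ZY with ZV:VY = 1:4 ⇒ V = (-1/5, 1/5)
2·[ZUV] = -1, 2·[HZD] = 1/3
[ZUV]:[HZD] = -1:1/3 = -3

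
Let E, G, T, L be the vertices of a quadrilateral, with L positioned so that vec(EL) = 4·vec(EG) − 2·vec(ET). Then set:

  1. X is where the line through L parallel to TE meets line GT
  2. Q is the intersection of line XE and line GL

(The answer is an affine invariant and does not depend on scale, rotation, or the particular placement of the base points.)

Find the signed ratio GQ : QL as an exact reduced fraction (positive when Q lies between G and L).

Work in coordinates with E = (0, 0), G = (1, 0), T = (0, 1), L = (4, -2).
1. X is where the line through L parallel to TE meets line GT ⇒ X = (4, -3)
2. Q is the intersection of line XE and line GL ⇒ Q = (-8, 6)
Q = G + t·(L−G) with t = -3, so GQ:QL = t:(1−t) = -3:4

GQ:QL = -3/4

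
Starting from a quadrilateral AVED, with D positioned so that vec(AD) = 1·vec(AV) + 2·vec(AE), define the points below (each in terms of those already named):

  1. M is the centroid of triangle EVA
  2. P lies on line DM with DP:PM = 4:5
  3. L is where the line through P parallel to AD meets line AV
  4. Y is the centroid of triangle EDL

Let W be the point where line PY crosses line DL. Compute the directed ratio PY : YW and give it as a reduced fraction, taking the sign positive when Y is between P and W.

Set A = (0, 0), V = (1, 0), E = (0, 1), D = (1, 2); any affine frame gives the same invariant.
1. M is the centroid of triangle EVA ⇒ M = (1/3, 1/3)
2. P lies on line DM with DP:PM = 4:5 ⇒ P = (19/27, 34/27)
3. L is where the line through P parallel to AD meets line AV ⇒ L = (2/27, 0)
4. Y is the centroid of triangle EDL ⇒ Y = (29/81, 1)
line PY meets DL at W = (2407/3807, 170/141)
Y = P + t·(W−P) with t = 329/68, so PY:YW = 329/68:-261/68

PY:YW = -329/261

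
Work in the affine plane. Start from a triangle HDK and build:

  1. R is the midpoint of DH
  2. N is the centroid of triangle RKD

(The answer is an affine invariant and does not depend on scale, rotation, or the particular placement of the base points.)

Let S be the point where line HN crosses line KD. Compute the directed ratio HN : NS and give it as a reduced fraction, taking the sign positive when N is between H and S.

Work in coordinates with H = (0, 0), D = (1, 0), K = (0, 1).
1. R is the midpoint of DH ⇒ R = (1/2, 0)
2. N is the centroid of triangle RKD ⇒ N = (1/2, 1/3)
line HN meets KD at S = (3/5, 2/5)
N = H + t·(S−H) with t = 5/6, so HN:NS = 5/6:1/6

HN:NS = 5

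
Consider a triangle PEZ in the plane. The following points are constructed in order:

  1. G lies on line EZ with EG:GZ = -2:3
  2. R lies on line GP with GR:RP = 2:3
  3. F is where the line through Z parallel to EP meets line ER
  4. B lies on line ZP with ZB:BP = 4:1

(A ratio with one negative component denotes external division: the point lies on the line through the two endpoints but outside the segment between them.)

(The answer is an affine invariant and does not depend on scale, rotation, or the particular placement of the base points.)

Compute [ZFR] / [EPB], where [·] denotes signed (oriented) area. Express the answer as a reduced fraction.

Choose coordinates P = (0, 0), E = (1, 0), Z = (0, 1).
1. G lies on line EZ with EG:GZ = -2:3 ⇒ G = (3, -2)
2. R lies on line GP with GR:RP = 2:3 ⇒ R = (9/5, -6/5)
3. F is where the line through Z parallel to EP meets line ER ⇒ F = (1/3, 1)
4. B lies on line ZP with ZB:BP = 4:1 ⇒ B = (0, 1/5)
2·[ZFR] = -11/15, 2·[EPB] = -1/5
[ZFR]:[EPB] = -11/15:-1/5 = 11/3

[ZFR]:[EPB] = 11/3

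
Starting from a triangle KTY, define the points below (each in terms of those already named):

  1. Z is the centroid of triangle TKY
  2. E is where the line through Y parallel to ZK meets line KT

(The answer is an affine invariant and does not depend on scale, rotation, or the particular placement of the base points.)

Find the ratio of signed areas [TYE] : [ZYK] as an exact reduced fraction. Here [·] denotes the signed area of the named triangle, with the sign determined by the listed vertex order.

Set K = (0, 0), T = (1, 0), Y = (0, 1); any affine frame gives the same invariant.
1. Z is the centroid of triangle TKY ⇒ Z = (1/3, 1/3)
2. E is where the line through Y parallel to ZK meets line KT ⇒ E = (-1, 0)
2·[TYE] = 2, 2·[ZYK] = 1/3
[TYE]:[ZYK] = 2:1/3 = 6

[TYE]:[ZYK] = 6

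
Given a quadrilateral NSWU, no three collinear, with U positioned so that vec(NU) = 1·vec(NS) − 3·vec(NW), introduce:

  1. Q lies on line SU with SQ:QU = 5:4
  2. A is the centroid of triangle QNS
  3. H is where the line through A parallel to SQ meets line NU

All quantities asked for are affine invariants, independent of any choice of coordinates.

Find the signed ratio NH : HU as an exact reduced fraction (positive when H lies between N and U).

Choose coordinates N = (0, 0), S = (1, 0), W = (0, 1), U = (1, -3).
1. Q lies on line SU with SQ:QU = 5:4 ⇒ Q = (1, -5/3)
2. A is the centroid of triangle QNS ⇒ A = (2/3, -5/9)
3. H is where the line through A parallel to SQ meets line NU ⇒ H = (2/3, -2)
H = N + t·(U−N) with t = 2/3, so NH:HU = t:(1−t) = 2/3:1/3

NH:HU = 2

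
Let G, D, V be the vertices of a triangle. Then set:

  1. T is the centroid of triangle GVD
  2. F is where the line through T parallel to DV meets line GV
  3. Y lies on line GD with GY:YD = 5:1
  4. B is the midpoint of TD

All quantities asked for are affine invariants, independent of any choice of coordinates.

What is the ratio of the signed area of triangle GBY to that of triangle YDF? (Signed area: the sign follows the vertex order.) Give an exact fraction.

Assign G = (0, 0), D = (1, 0), V = (0, 1) — the answer is frame-independent, so this choice is without loss of generality.
1. T is the centroid of triangle GVD ⇒ T = (1/3, 1/3)
2. F is where the line through T parallel to DV meets line GV ⇒ F = (0, 2/3)
3. Y lies on line GD with GY:YD = 5:1 ⇒ Y = (5/6, 0)
4. B is the midpoint of TD ⇒ B = (2/3, 1/6)
2·[GBY] = -5/36, 2·[YDF] = 1/9
[GBY]:[YDF] = -5/36:1/9 = -5/4

[GBY]:[YDF] = -5/4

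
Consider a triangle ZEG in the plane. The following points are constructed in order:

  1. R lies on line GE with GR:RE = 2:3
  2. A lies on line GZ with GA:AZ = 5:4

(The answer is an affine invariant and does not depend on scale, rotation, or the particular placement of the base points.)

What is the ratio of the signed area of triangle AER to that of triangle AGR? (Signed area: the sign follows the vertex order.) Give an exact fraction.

Choose coordinates Z = (0, 0), E = (1, 0), G = (0, 1).
1. R lies on line GE with GR:RE = 2:3 ⇒ R = (2/5, 3/5)
2. A lies on line GZ with GA:AZ = 5:4 ⇒ A = (0, 4/9)
2·[AER] = 1/3, 2·[AGR] = -2/9
[AER]:[AGR] = 1/3:-2/9 = -3/2

[AER]:[AGR] = -3/2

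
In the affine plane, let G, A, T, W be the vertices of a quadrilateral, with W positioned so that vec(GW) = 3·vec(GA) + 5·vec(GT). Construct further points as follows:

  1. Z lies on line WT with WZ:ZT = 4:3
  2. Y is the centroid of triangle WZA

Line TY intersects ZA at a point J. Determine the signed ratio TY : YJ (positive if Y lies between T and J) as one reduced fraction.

Assign G = (0, 0), A = (1, 0), T = (0, 1), W = (3, 5) — the answer is frame-independent, so this choice is without loss of generality.
1. Z lies on line WT with WZ:ZT = 4:3 ⇒ Z = (9/7, 19/7)
2. Y is the centroid of triangle WZA ⇒ Y = (37/21, 18/7)
line TY meets ZA at J = (111/91, 190/91)
Y = T + t·(J−T) with t = 13/9, so TY:YJ = 13/9:-4/9

TY:YJ = -13/4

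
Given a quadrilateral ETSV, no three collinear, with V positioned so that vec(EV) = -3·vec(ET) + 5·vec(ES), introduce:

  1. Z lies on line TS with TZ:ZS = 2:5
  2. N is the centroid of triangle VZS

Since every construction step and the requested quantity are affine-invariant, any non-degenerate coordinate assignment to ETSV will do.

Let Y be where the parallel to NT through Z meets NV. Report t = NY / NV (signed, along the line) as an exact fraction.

Work in coordinates with E = (0, 0), T = (1, 0), S = (0, 1), V = (-3, 5).
1. Z lies on line TS with TZ:ZS = 2:5 ⇒ Z = (5/7, 2/7)
2. N is the centroid of triangle VZS ⇒ N = (-16/21, 44/21)
through Z parallel to NT: direction (37/21, -44/21); meets NV at Y = (-50/189, 274/189)
Y = N + t·(V−N) with t = -2/9

t = -2/9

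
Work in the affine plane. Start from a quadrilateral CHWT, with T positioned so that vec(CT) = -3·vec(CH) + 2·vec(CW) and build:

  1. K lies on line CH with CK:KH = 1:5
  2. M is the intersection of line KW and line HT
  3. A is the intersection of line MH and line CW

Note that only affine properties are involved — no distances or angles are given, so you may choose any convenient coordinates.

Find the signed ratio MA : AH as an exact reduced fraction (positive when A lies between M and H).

Choose coordinates C = (0, 0), H = (1, 0), W = (0, 1), T = (-3, 2).
1. K lies on line CH with CK:KH = 1:5 ⇒ K = (1/6, 0)
2. M is the intersection of line KW and line HT ⇒ M = (1/11, 5/11)
3. A is the intersection of line MH and line CW ⇒ A = (0, 1/2)
A = M + t·(H−M) with t = -1/10, so MA:AH = t:(1−t) = -1/10:11/10

MA:AH = -1/11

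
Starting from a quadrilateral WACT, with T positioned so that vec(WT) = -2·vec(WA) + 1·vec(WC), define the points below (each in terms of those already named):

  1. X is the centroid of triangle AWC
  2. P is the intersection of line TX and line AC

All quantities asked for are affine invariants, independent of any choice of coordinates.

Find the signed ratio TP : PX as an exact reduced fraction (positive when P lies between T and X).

Assign W = (0, 0), A = (1, 0), C = (0, 1), T = (-2, 1) — the answer is frame-independent, so this choice is without loss of generality.
1. X is the centroid of triangle AWC ⇒ X = (1/3, 1/3)
2. P is the intersection of line TX and line AC ⇒ P = (4/5, 1/5)
P = T + t·(X−T) with t = 6/5, so TP:PX = t:(1−t) = 6/5:-1/5

TP:PX = -6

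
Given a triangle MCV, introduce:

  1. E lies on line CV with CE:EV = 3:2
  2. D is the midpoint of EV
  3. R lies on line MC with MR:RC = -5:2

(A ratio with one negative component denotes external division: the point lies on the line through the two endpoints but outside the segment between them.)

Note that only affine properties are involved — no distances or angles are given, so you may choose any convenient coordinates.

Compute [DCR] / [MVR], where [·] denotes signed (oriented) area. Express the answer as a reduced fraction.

[DCR]:[MVR] = -8/25

Choose coordinates M = (0, 0), C = (1, 0), V = (0, 1).
1. E lies on line CV with CE:EV = 3:2 ⇒ E = (2/5, 3/5)
2. D is the midpoint of EV ⇒ D = (1/5, 4/5)
3. R lies on line MC with MR:RC = -5:2 ⇒ R = (5/3, 0)
2·[DCR] = 8/15, 2·[MVR] = -5/3
[DCR]:[MVR] = 8/15:-5/3 = -8/25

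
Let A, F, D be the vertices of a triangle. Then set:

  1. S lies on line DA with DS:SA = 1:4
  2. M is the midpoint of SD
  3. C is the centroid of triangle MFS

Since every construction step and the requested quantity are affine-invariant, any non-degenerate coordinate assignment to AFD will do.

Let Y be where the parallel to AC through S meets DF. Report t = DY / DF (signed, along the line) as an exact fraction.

Assign A = (0, 0), F = (1, 0), D = (0, 1) — the answer is frame-independent, so this choice is without loss of generality.
1. S lies on line DA with DS:SA = 1:4 ⇒ S = (0, 4/5)
2. M is the midpoint of SD ⇒ M = (0, 9/10)
3. C is the centroid of triangle MFS ⇒ C = (1/3, 17/30)
through S parallel to AC: direction (1/3, 17/30); meets DF at Y = (2/27, 25/27)
Y = D + t·(F−D) with t = 2/27

t = 2/27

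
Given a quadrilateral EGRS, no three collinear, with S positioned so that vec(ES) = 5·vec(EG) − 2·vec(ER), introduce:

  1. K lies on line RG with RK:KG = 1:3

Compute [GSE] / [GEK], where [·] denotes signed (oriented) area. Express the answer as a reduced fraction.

Set E = (0, 0), G = (1, 0), R = (0, 1), S = (5, -2); any affine frame gives the same invariant.
1. K lies on line RG with RK:KG = 1:3 ⇒ K = (1/4, 3/4)
2·[GSE] = -2, 2·[GEK] = -3/4
[GSE]:[GEK] = -2:-3/4 = 8/3

[GSE]:[GEK] = 8/3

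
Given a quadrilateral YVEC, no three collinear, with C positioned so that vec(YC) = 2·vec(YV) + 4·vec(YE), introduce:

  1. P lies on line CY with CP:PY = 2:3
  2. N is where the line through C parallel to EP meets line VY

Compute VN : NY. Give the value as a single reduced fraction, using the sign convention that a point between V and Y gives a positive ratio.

Set Y = (0, 0), V = (1, 0), E = (0, 1), C = (2, 4); any affine frame gives the same invariant.
1. P lies on line CY with CP:PY = 2:3 ⇒ P = (6/5, 12/5)
2. N is where the line through C parallel to EP meets line VY ⇒ N = (-10/7, 0)
N = V + t·(Y−V) with t = 17/7, so VN:NY = t:(1−t) = 17/7:-10/7

VN:NY = -17/10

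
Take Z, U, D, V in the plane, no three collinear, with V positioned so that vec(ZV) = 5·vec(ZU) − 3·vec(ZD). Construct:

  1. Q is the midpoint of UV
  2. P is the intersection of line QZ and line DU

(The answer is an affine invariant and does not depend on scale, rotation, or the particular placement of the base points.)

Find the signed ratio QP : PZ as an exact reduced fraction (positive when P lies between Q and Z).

Work in coordinates with Z = (0, 0), U = (1, 0), D = (0, 1), V = (5, -3).
1. Q is the midpoint of UV ⇒ Q = (3, -3/2)
2. P is the intersection of line QZ and line DU ⇒ P = (2, -1)
P = Q + t·(Z−Q) with t = 1/3, so QP:PZ = t:(1−t) = 1/3:2/3

QP:PZ = 1/2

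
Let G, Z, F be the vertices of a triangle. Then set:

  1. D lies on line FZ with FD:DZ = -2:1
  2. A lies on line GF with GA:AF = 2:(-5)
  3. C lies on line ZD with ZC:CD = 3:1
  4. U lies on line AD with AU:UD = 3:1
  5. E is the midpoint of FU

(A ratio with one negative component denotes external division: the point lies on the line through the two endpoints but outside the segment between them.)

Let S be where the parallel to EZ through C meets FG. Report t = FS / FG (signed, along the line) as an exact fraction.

t = 35/24

Choose coordinates G = (0, 0), Z = (1, 0), F = (0, 1).
1. D lies on line FZ with FD:DZ = -2:1 ⇒ D = (2, -1)
2. A lies on line GF with GA:AF = 2:(-5) ⇒ A = (0, -2/3)
3. C lies on line ZD with ZC:CD = 3:1 ⇒ C = (7/4, -3/4)
4. U lies on line AD with AU:UD = 3:1 ⇒ U = (3/2, -11/12)
5. E is the midpoint of FU ⇒ E = (3/4, 1/24)
through C parallel to EZ: direction (1/4, -1/24); meets FG at S = (0, -11/24)
S = F + t·(G−F) with t = 35/24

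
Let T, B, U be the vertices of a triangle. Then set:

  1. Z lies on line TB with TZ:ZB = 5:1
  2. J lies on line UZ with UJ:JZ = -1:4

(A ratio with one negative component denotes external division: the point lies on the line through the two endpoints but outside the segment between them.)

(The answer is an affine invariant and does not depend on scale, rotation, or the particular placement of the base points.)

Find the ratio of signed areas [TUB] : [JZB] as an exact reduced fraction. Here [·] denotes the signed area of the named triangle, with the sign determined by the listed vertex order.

[TUB]:[JZB] = -9/2

Work in coordinates with T = (0, 0), B = (1, 0), U = (0, 1).
1. Z lies on line TB with TZ:ZB = 5:1 ⇒ Z = (5/6, 0)
2. J lies on line UZ with UJ:JZ = -1:4 ⇒ J = (-5/18, 4/3)
2·[TUB] = -1, 2·[JZB] = 2/9
[TUB]:[JZB] = -1:2/9 = -9/2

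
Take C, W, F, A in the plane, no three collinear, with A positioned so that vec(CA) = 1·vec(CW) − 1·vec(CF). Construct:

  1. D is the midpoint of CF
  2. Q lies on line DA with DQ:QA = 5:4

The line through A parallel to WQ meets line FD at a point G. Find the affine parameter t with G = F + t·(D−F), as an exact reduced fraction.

Assign C = (0, 0), W = (1, 0), F = (0, 1), A = (1, -1) — the answer is frame-independent, so this choice is without loss of generality.
1. D is the midpoint of CF ⇒ D = (0, 1/2)
2. Q lies on line DA with DQ:QA = 5:4 ⇒ Q = (5/9, -1/3)
through A parallel to WQ: direction (-4/9, -1/3); meets FD at G = (0, -7/4)
G = F + t·(D−F) with t = 11/2

t = 11/2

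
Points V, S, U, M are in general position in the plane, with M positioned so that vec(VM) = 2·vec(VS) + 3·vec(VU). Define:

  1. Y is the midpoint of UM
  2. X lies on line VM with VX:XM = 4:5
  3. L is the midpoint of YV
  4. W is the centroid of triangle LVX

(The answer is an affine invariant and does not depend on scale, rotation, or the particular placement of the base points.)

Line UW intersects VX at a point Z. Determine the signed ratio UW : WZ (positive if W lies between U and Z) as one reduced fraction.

Assign V = (0, 0), S = (1, 0), U = (0, 1), M = (2, 3) — the answer is frame-independent, so this choice is without loss of generality.
1. Y is the midpoint of UM ⇒ Y = (1, 2)
2. X lies on line VM with VX:XM = 4:5 ⇒ X = (8/9, 4/3)
3. L is the midpoint of YV ⇒ L = (1/2, 1)
4. W is the centroid of triangle LVX ⇒ W = (25/54, 7/9)
line UW meets VX at Z = (50/99, 25/33)
W = U + t·(Z−U) with t = 11/12, so UW:WZ = 11/12:1/12

UW:WZ = 11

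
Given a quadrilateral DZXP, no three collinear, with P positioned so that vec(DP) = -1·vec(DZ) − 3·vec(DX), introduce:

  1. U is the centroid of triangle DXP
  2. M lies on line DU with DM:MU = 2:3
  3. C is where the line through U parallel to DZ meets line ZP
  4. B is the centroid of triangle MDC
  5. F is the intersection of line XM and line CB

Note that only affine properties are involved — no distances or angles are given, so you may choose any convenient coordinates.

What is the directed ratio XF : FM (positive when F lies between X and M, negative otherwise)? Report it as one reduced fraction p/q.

Assign D = (0, 0), Z = (1, 0), X = (0, 1), P = (-1, -3) — the answer is frame-independent, so this choice is without loss of generality.
1. U is the centroid of triangle DXP ⇒ U = (-1/3, -2/3)
2. M lies on line DU with DM:MU = 2:3 ⇒ M = (-2/15, -4/15)
3. C is where the line through U parallel to DZ meets line ZP ⇒ C = (5/9, -2/3)
4. B is the centroid of triangle MDC ⇒ B = (19/135, -14/45)
5. F is the intersection of line XM and line CB ⇒ F = (-10/87, -8/87)
F = X + t·(M−X) with t = 25/29, so XF:FM = t:(1−t) = 25/29:4/29

XF:FM = 25/4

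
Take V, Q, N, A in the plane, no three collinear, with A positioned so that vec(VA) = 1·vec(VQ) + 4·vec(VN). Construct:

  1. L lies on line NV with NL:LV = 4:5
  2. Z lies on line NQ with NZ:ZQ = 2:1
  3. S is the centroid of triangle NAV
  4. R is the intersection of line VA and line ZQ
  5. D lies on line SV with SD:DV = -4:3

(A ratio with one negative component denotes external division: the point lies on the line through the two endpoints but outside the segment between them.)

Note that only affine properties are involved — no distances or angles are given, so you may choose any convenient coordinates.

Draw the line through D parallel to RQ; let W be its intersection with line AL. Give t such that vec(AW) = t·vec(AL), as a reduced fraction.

t = 99/40

Choose coordinates V = (0, 0), Q = (1, 0), N = (0, 1), A = (1, 4).
1. L lies on line NV with NL:LV = 4:5 ⇒ L = (0, 5/9)
2. Z lies on line NQ with NZ:ZQ = 2:1 ⇒ Z = (2/3, 1/3)
3. S is the centroid of triangle NAV ⇒ S = (1/3, 5/3)
4. R is the intersection of line VA and line ZQ ⇒ R = (1/5, 4/5)
5. D lies on line SV with SD:DV = -4:3 ⇒ D = (-1, -5)
through D parallel to RQ: direction (4/5, -4/5); meets AL at W = (-59/40, -181/40)
W = A + t·(L−A) with t = 99/40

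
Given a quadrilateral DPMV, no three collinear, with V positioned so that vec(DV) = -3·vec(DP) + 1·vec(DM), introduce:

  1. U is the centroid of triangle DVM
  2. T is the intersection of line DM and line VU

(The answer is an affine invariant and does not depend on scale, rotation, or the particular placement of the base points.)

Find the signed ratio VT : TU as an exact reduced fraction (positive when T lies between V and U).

VT:TU = -3

Choose coordinates D = (0, 0), P = (1, 0), M = (0, 1), V = (-3, 1).
1. U is the centroid of triangle DVM ⇒ U = (-1, 2/3)
2. T is the intersection of line DM and line VU ⇒ T = (0, 1/2)
T = V + t·(U−V) with t = 3/2, so VT:TU = t:(1−t) = 3/2:-1/2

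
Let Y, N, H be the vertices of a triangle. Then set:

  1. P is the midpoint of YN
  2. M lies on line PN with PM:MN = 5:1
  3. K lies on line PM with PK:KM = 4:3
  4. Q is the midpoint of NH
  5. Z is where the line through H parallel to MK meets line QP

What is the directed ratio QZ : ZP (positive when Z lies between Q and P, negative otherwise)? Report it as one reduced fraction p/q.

Assign Y = (0, 0), N = (1, 0), H = (0, 1) — the answer is frame-independent, so this choice is without loss of generality.
1. P is the midpoint of YN ⇒ P = (1/2, 0)
2. M lies on line PN with PM:MN = 5:1 ⇒ M = (11/12, 0)
3. K lies on line PM with PK:KM = 4:3 ⇒ K = (31/42, 0)
4. Q is the midpoint of NH ⇒ Q = (1/2, 1/2)
5. Z is where the line through H parallel to MK meets line QP ⇒ Z = (1/2, 1)
Z = Q + t·(P−Q) with t = -1, so QZ:ZP = t:(1−t) = -1:2

QZ:ZP = -1/2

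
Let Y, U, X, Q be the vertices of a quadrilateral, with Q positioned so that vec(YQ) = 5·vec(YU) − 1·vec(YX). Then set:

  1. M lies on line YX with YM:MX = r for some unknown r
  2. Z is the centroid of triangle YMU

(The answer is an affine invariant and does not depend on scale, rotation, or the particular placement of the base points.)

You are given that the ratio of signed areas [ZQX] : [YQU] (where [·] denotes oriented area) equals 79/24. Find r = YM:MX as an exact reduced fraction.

Work in coordinates with Y = (0, 0), U = (1, 0), X = (0, 1), Q = (5, -1).
1. With YM:MX = r, write λ = r/(r+1) so M = Y + λ·(X−Y); M is affine-linear in λ
2. Z is the centroid of triangle YMU ⇒ Z is an affine combination of earlier points and hence also affine-linear in λ
Every point depending on M is an affine combination of M and λ-independent points, so each such coordinate is linear in λ; the λ² term in each signed area is a multiple of (X−Y)×(X−Y) = 0, so 2·[ZQX] and 2·[YQU] are each linear in λ. Evaluating at λ=0 and λ=1:
  2·[ZQX] = -5/3·λ + 13/3,   2·[YQU] = 1
So [ZQX]:[YQU] = (-5/3·λ + 13/3) / (1). Setting this equal to 79/24:
  -5/3·λ + 13/3 = 79/24·(1)  ⇒  λ = 5/8
Then r = λ/(1−λ) = (5/8)/(3/8) = 5/3. Check: with r = 5/3, M = (0, 5/8) and [ZQX]:[YQU] = 79/24 as required.

r = 5/3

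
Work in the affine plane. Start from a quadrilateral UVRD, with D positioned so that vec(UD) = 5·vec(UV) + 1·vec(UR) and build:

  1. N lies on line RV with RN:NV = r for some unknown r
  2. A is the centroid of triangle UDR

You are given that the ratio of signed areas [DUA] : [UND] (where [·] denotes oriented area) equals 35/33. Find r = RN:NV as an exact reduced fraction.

r = 4/3

Assign U = (0, 0), V = (1, 0), R = (0, 1), D = (5, 1) — the answer is frame-independent, so this choice is without loss of generality.
1. With RN:NV = r, write λ = r/(r+1) so N = R + λ·(V−R); N is affine-linear in λ
2. A is the centroid of triangle UDR ⇒ A = (5/3, 2/3)
Every point depending on N is an affine combination of N and λ-independent points, so each such coordinate is linear in λ; the λ² term in each signed area is a multiple of (V−R)×(V−R) = 0, so 2·[DUA] and 2·[UND] are each linear in λ. Evaluating at λ=0 and λ=1:
  2·[DUA] = -5/3,   2·[UND] = 6·λ − 5
So [DUA]:[UND] = (-5/3) / (6·λ − 5). Setting this equal to 35/33:
  -5/3 = 35/33·(6·λ − 5)  ⇒  λ = 4/7
Then r = λ/(1−λ) = (4/7)/(3/7) = 4/3. Check: with r = 4/3, N = (4/7, 3/7) and [DUA]:[UND] = 35/33 as required.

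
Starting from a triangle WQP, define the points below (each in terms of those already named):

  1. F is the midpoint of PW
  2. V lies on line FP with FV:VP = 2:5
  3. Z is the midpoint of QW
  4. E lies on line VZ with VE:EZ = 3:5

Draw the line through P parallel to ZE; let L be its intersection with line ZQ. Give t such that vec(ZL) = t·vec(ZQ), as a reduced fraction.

t = 5/9

Assign W = (0, 0), Q = (1, 0), P = (0, 1) — the answer is frame-independent, so this choice is without loss of generality.
1. F is the midpoint of PW ⇒ F = (0, 1/2)
2. V lies on line FP with FV:VP = 2:5 ⇒ V = (0, 9/14)
3. Z is the midpoint of QW ⇒ Z = (1/2, 0)
4. E lies on line VZ with VE:EZ = 3:5 ⇒ E = (3/16, 45/112)
through P parallel to ZE: direction (-5/16, 45/112); meets ZQ at L = (7/9, 0)
L = Z + t·(Q−Z) with t = 5/9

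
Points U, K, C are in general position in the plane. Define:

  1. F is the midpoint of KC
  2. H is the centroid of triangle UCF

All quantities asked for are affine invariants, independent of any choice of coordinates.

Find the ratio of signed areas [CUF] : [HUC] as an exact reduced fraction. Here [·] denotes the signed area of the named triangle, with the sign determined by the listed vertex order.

[CUF]:[HUC] = -3

Assign U = (0, 0), K = (1, 0), C = (0, 1) — the answer is frame-independent, so this choice is without loss of generality.
1. F is the midpoint of KC ⇒ F = (1/2, 1/2)
2. H is the centroid of triangle UCF ⇒ H = (1/6, 1/2)
2·[CUF] = 1/2, 2·[HUC] = -1/6
[CUF]:[HUC] = 1/2:-1/6 = -3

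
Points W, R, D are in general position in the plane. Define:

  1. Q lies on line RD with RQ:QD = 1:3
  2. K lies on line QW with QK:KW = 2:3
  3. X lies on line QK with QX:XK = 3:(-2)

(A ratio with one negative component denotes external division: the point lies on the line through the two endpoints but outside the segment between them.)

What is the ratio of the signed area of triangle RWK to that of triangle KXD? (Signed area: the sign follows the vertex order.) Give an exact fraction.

Assign W = (0, 0), R = (1, 0), D = (0, 1) — the answer is frame-independent, so this choice is without loss of generality.
1. Q lies on line RD with RQ:QD = 1:3 ⇒ Q = (3/4, 1/4)
2. K lies on line QW with QK:KW = 2:3 ⇒ K = (9/20, 3/20)
3. X lies on line QK with QX:XK = 3:(-2) ⇒ X = (-3/20, -1/20)
2·[RWK] = -3/20, 2·[KXD] = -3/5
[RWK]:[KXD] = -3/20:-3/5 = 1/4

[RWK]:[KXD] = 1/4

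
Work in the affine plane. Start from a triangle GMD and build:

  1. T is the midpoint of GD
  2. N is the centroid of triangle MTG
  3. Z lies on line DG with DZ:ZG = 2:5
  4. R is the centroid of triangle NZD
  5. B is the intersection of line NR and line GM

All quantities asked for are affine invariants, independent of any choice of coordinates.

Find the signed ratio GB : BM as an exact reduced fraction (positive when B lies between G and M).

GB:BM = 12/17

Assign G = (0, 0), M = (1, 0), D = (0, 1) — the answer is frame-independent, so this choice is without loss of generality.
1. T is the midpoint of GD ⇒ T = (0, 1/2)
2. N is the centroid of triangle MTG ⇒ N = (1/3, 1/6)
3. Z lies on line DG with DZ:ZG = 2:5 ⇒ Z = (0, 5/7)
4. R is the centroid of triangle NZD ⇒ R = (1/9, 79/126)
5. B is the intersection of line NR and line GM ⇒ B = (12/29, 0)
B = G + t·(M−G) with t = 12/29, so GB:BM = t:(1−t) = 12/29:17/29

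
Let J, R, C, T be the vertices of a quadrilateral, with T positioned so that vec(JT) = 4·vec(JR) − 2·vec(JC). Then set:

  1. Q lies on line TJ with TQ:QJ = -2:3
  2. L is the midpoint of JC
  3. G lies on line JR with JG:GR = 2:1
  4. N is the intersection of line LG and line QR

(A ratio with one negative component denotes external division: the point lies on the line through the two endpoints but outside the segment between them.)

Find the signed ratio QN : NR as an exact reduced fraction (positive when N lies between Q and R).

Work in coordinates with J = (0, 0), R = (1, 0), C = (0, 1), T = (4, -2).
1. Q lies on line TJ with TQ:QJ = -2:3 ⇒ Q = (12, -6)
2. L is the midpoint of JC ⇒ L = (0, 1/2)
3. G lies on line JR with JG:GR = 2:1 ⇒ G = (2/3, 0)
4. N is the intersection of line LG and line QR ⇒ N = (-2/9, 2/3)
N = Q + t·(R−Q) with t = 10/9, so QN:NR = t:(1−t) = 10/9:-1/9

QN:NR = -10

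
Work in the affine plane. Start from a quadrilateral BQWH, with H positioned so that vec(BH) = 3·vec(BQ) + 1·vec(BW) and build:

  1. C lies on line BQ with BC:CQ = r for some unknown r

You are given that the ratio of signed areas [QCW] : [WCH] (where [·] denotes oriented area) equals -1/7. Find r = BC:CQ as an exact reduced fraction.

r = 4/3

Work in coordinates with B = (0, 0), Q = (1, 0), W = (0, 1), H = (3, 1).
1. With BC:CQ = r, write λ = r/(r+1) so C = B + λ·(Q−B); C is affine-linear in λ
Every point depending on C is an affine combination of C and λ-independent points, so each such coordinate is linear in λ; the λ² term in each signed area is a multiple of (Q−B)×(Q−B) = 0, so 2·[QCW] and 2·[WCH] are each linear in λ. Evaluating at λ=0 and λ=1:
  2·[QCW] = λ − 1,   2·[WCH] = 3
So [QCW]:[WCH] = (λ − 1) / (3). Setting this equal to -1/7:
  λ − 1 = -1/7·(3)  ⇒  λ = 4/7
Then r = λ/(1−λ) = (4/7)/(3/7) = 4/3. Check: with r = 4/3, C = (4/7, 0) and [QCW]:[WCH] = -1/7 as required.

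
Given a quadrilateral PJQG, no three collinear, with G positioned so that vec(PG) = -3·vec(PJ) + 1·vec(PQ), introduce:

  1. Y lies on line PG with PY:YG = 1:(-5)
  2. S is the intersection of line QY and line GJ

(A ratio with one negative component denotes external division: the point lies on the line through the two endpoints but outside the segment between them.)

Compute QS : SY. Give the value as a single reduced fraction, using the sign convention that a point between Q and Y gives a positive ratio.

Assign P = (0, 0), J = (1, 0), Q = (0, 1), G = (-3, 1) — the answer is frame-independent, so this choice is without loss of generality.
1. Y lies on line PG with PY:YG = 1:(-5) ⇒ Y = (3/4, -1/4)
2. S is the intersection of line QY and line GJ ⇒ S = (9/17, 2/17)
S = Q + t·(Y−Q) with t = 12/17, so QS:SY = t:(1−t) = 12/17:5/17

QS:SY = 12/5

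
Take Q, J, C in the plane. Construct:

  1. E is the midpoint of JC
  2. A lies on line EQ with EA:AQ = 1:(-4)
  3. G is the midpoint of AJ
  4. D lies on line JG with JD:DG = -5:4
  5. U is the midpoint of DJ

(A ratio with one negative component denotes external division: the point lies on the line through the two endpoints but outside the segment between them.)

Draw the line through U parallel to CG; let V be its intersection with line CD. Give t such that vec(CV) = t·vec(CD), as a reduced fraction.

Set Q = (0, 0), J = (1, 0), C = (0, 1); any affine frame gives the same invariant.
1. E is the midpoint of JC ⇒ E = (1/2, 1/2)
2. A lies on line EQ with EA:AQ = 1:(-4) ⇒ A = (2/3, 2/3)
3. G is the midpoint of AJ ⇒ G = (5/6, 1/3)
4. D lies on line JG with JD:DG = -5:4 ⇒ D = (1/6, 5/3)
5. U is the midpoint of DJ ⇒ U = (7/12, 5/6)
through U parallel to CG: direction (5/6, -2/3); meets CD at V = (1/16, 5/4)
V = C + t·(D−C) with t = 3/8

t = 3/8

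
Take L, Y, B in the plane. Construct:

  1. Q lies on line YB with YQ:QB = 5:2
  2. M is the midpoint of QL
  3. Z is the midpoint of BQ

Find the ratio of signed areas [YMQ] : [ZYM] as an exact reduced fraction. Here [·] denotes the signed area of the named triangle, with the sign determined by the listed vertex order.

Work in coordinates with L = (0, 0), Y = (1, 0), B = (0, 1).
1. Q lies on line YB with YQ:QB = 5:2 ⇒ Q = (2/7, 5/7)
2. M is the midpoint of QL ⇒ M = (1/7, 5/14)
3. Z is the midpoint of BQ ⇒ Z = (1/7, 6/7)
2·[YMQ] = -5/14, 2·[ZYM] = -3/7
[YMQ]:[ZYM] = -5/14:-3/7 = 5/6

[YMQ]:[ZYM] = 5/6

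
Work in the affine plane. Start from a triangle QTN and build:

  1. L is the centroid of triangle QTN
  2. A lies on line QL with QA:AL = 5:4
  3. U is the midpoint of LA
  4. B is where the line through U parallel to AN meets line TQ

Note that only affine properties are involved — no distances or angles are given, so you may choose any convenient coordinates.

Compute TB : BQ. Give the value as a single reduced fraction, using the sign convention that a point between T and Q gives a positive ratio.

Set Q = (0, 0), T = (1, 0), N = (0, 1); any affine frame gives the same invariant.
1. L is the centroid of triangle QTN ⇒ L = (1/3, 1/3)
2. A lies on line QL with QA:AL = 5:4 ⇒ A = (5/27, 5/27)
3. U is the midpoint of LA ⇒ U = (7/27, 7/27)
4. B is where the line through U parallel to AN meets line TQ ⇒ B = (7/22, 0)
B = T + t·(Q−T) with t = 15/22, so TB:BQ = t:(1−t) = 15/22:7/22

TB:BQ = 15/7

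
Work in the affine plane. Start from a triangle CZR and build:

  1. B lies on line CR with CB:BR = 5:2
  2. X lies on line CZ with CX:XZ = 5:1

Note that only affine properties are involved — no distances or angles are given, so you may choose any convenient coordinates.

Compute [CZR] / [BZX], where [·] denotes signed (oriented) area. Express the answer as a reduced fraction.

Set C = (0, 0), Z = (1, 0), R = (0, 1); any affine frame gives the same invariant.
1. B lies on line CR with CB:BR = 5:2 ⇒ B = (0, 5/7)
2. X lies on line CZ with CX:XZ = 5:1 ⇒ X = (5/6, 0)
2·[CZR] = 1, 2·[BZX] = -5/42
[CZR]:[BZX] = 1:-5/42 = -42/5

[CZR]:[BZX] = -42/5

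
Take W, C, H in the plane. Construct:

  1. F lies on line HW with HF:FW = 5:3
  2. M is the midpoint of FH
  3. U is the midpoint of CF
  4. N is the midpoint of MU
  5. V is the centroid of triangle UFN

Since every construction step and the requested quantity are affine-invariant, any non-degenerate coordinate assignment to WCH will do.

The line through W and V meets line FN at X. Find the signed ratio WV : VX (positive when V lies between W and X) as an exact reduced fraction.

WV:VX = 13/5

Choose coordinates W = (0, 0), C = (1, 0), H = (0, 1).
1. F lies on line HW with HF:FW = 5:3 ⇒ F = (0, 3/8)
2. M is the midpoint of FH ⇒ M = (0, 11/16)
3. U is the midpoint of CF ⇒ U = (1/2, 3/16)
4. N is the midpoint of MU ⇒ N = (1/4, 7/16)
5. V is the centroid of triangle UFN ⇒ V = (1/4, 1/3)
line WV meets FN at X = (9/26, 6/13)
V = W + t·(X−W) with t = 13/18, so WV:VX = 13/18:5/18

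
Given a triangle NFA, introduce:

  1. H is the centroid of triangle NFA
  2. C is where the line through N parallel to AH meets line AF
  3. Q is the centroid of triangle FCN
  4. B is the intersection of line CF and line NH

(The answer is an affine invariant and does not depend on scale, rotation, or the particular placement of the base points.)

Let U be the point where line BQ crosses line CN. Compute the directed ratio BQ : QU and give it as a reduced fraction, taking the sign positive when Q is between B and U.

Work in coordinates with N = (0, 0), F = (1, 0), A = (0, 1).
1. H is the centroid of triangle NFA ⇒ H = (1/3, 1/3)
2. C is where the line through N parallel to AH meets line AF ⇒ C = (-1, 2)
3. Q is the centroid of triangle FCN ⇒ Q = (0, 2/3)
4. B is the intersection of line CF and line NH ⇒ B = (1/2, 1/2)
line BQ meets CN at U = (-2/5, 4/5)
Q = B + t·(U−B) with t = 5/9, so BQ:QU = 5/9:4/9

BQ:QU = 5/4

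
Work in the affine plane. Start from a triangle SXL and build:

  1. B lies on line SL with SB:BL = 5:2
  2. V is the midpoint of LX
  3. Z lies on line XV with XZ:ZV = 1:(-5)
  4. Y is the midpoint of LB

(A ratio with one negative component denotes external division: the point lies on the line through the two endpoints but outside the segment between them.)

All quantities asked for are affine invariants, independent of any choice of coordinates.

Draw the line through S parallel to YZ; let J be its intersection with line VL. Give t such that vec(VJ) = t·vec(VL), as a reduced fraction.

t = -59/4

Choose coordinates S = (0, 0), X = (1, 0), L = (0, 1).
1. B lies on line SL with SB:BL = 5:2 ⇒ B = (0, 5/7)
2. V is the midpoint of LX ⇒ V = (1/2, 1/2)
3. Z lies on line XV with XZ:ZV = 1:(-5) ⇒ Z = (9/8, -1/8)
4. Y is the midpoint of LB ⇒ Y = (0, 6/7)
through S parallel to YZ: direction (9/8, -55/56); meets VL at J = (63/8, -55/8)
J = V + t·(L−V) with t = -59/4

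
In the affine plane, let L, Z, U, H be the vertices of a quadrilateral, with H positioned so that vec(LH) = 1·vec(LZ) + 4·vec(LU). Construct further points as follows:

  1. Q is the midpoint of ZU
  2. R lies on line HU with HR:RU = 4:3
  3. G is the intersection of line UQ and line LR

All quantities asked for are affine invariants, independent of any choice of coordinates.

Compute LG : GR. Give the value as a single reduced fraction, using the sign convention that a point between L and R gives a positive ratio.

LG:GR = 7/12

Choose coordinates L = (0, 0), Z = (1, 0), U = (0, 1), H = (1, 4).
1. Q is the midpoint of ZU ⇒ Q = (1/2, 1/2)
2. R lies on line HU with HR:RU = 4:3 ⇒ R = (3/7, 16/7)
3. G is the intersection of line UQ and line LR ⇒ G = (3/19, 16/19)
G = L + t·(R−L) with t = 7/19, so LG:GR = t:(1−t) = 7/19:12/19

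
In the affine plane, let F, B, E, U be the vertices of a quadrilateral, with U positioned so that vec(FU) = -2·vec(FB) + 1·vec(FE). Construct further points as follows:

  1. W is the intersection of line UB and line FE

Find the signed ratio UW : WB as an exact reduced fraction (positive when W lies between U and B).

Work in coordinates with F = (0, 0), B = (1, 0), E = (0, 1), U = (-2, 1).
1. W is the intersection of line UB and line FE ⇒ W = (0, 1/3)
W = U + t·(B−U) with t = 2/3, so UW:WB = t:(1−t) = 2/3:1/3

UW:WB = 2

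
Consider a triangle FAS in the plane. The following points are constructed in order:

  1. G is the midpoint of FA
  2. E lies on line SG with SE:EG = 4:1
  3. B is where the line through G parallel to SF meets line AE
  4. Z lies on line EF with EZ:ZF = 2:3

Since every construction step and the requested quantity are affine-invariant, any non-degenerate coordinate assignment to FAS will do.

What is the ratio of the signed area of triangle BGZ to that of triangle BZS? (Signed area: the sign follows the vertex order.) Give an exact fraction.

Assign F = (0, 0), A = (1, 0), S = (0, 1) — the answer is frame-independent, so this choice is without loss of generality.
1. G is the midpoint of FA ⇒ G = (1/2, 0)
2. E lies on line SG with SE:EG = 4:1 ⇒ E = (2/5, 1/5)
3. B is where the line through G parallel to SF meets line AE ⇒ B = (1/2, 1/6)
4. Z lies on line EF with EZ:ZF = 2:3 ⇒ Z = (6/25, 3/25)
2·[BGZ] = -13/300, 2·[BZS] = -6/25
[BGZ]:[BZS] = -13/300:-6/25 = 13/72

[BGZ]:[BZS] = 13/72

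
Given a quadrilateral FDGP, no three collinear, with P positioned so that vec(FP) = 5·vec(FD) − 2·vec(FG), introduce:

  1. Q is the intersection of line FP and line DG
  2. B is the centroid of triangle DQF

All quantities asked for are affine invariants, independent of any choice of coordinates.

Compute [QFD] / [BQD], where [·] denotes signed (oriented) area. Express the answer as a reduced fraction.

Assign F = (0, 0), D = (1, 0), G = (0, 1), P = (5, -2) — the answer is frame-independent, so this choice is without loss of generality.
1. Q is the intersection of line FP and line DG ⇒ Q = (5/3, -2/3)
2. B is the centroid of triangle DQF ⇒ B = (8/9, -2/9)
2·[QFD] = -2/3, 2·[BQD] = 2/9
[QFD]:[BQD] = -2/3:2/9 = -3

[QFD]:[BQD] = -3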